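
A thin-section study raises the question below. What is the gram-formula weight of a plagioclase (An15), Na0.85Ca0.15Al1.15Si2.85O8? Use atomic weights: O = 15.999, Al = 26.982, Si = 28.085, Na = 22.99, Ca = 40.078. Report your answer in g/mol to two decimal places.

M = 0.85×22.99 + 0.15×40.078 + 1.15×26.982 + 2.85×28.085 + 8×15.999

264.62 g/mol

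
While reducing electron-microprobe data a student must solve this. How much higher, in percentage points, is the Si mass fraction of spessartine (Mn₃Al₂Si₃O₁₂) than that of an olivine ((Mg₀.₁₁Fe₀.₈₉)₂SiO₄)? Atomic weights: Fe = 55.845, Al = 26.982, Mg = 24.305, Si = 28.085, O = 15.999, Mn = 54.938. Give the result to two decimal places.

Si in Mn₃Al₂Si₃O₁₂: molar mass 495.021 g/mol; 3×28.085 = 84.255 g → 17.02 wt%.
Si in (Mg₀.₁₁Fe₀.₈₉)₂SiO₄: molar mass 196.832 g/mol; 1×28.085 = 28.085 g → 14.27 wt%.
Difference = 17.02 − 14.27 = 2.75 percentage points.

2.75 percentage points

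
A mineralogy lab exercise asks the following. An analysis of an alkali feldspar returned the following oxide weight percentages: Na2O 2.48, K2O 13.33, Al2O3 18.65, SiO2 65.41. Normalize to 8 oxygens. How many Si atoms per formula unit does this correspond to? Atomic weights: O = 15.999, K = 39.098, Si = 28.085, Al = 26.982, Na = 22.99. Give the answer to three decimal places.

Na2O: 2.48/61.979 = 0.04001 mol → 0.08002 mol Na, 0.04001 mol O.
K2O: 13.33/94.195 = 0.14151 mol → 0.28302 mol K, 0.14151 mol O.
Al2O3: 18.65/101.961 = 0.18291 mol → 0.36582 mol Al, 0.54873 mol O.
SiO2: 65.41/60.083 = 1.08866 mol → 1.08866 mol Si, 2.17732 mol O.
Total oxygen = 2.90757 mol. Normalization factor = 8/2.90757 = 2.75144.
Si per 8 O = 1.08866 × 2.75144 = 2.995.

2.995 Si apfu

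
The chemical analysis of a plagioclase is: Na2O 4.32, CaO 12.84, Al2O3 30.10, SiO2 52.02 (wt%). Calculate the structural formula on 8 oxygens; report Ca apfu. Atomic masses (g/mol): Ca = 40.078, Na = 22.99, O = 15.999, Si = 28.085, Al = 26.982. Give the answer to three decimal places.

0.628 Ca apfu

Na2O: 4.32/61.979 = 0.06970 mol → 0.13940 mol Na, 0.06970 mol O.
CaO: 12.84/56.077 = 0.22897 mol → 0.22897 mol Ca, 0.22897 mol O.
Al2O3: 30.10/101.961 = 0.29521 mol → 0.59042 mol Al, 0.88563 mol O.
SiO2: 52.02/60.083 = 0.86580 mol → 0.86580 mol Si, 1.73160 mol O.
Total oxygen = 2.91590 mol. Normalization factor = 8/2.91590 = 2.74358.
Ca per 8 O = 0.22897 × 2.74358 = 0.628.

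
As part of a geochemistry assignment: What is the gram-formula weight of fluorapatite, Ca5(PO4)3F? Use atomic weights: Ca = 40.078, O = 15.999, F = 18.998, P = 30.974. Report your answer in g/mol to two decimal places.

Ca: 5 × 40.078 = 200.3900
P: 3 × 30.974 = 92.9220
O: 12 × 15.999 = 191.9880
F: 1 × 18.998 = 18.9980
Summing the contributions gives the formula mass.

504.30 g/mol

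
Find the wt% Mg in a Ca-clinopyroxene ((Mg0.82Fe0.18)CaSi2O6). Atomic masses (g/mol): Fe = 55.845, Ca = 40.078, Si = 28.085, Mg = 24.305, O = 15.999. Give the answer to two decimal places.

Formula mass = 0.82*24.305 + 0.18*55.845 + 1*40.078 + 2*28.085 + 6*15.999 = 222.224 g/mol, of which 19.930 g is Mg.
So Mg makes up 19.930/222.224 = 0.0897 of the mass, i.e. 8.97%.

8.97 wt%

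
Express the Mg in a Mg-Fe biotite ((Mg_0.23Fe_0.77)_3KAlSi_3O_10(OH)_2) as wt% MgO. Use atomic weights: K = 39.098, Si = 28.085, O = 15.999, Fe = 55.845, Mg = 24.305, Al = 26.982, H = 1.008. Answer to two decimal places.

M((Mg_0.23Fe_0.77)_3KAlSi_3O_10(OH)_2) = 490.111 g/mol; M(MgO) = 40.304 g/mol.
Moles MgO per formula unit = 0.69 Mg ÷ 1 = 0.6900.
MgO fraction = (0.6900 × 40.304) / 490.111 = 27.810/490.111 = 0.0567.

5.67 wt%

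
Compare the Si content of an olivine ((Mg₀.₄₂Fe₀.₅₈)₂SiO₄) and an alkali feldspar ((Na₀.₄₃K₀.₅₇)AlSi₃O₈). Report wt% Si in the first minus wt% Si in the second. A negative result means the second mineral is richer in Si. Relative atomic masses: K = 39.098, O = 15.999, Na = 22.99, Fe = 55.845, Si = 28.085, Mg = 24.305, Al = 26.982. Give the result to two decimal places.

First mineral: 28.085 g Si in 177.277 g formula = 15.84 wt% Si.
Second mineral: 84.255 g Si in 271.401 g formula = 31.04 wt% Si.
15.84% − 31.04% gives a difference of -15.20 percentage points.

-15.20 percentage points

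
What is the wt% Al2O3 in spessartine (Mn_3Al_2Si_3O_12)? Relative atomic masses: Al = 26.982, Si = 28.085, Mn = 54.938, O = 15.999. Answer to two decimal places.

20.60 wt%

Molar mass of Mn_3Al_2Si_3O_12 = 3*54.938 + 2*26.982 + 3*28.085 + 12*15.999 = 495.021 g/mol.
Each formula unit contains 2 Al, equivalent to 2/2 = 1.0000 mol Al2O3.
M(Al2O3) = 2×26.982 + 3×15.999 = 101.961 g/mol.
Mass of Al2O3 per formula unit = 1.0000 × 101.961 = 101.961 g.
Al2O3 wt% = 101.961 / 495.021 × 100 = 20.60%.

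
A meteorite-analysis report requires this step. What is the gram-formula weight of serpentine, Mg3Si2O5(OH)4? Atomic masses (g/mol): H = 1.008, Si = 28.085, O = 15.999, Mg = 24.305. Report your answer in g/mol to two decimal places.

277.11 g/mol

Mg: 3 × 24.305 = 72.9150
Si: 2 × 28.085 = 56.1700
O: 9 × 15.999 = 143.9910
H: 4 × 1.008 = 4.0320
Summing the contributions gives the formula mass.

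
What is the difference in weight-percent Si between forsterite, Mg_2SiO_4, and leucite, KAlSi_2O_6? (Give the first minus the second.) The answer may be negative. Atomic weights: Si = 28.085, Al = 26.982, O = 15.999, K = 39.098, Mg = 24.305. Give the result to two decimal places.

-5.78 percentage points

First mineral: 28.085 g Si in 140.691 g formula = 19.96 wt% Si.
Second mineral: 56.170 g Si in 218.244 g formula = 25.74 wt% Si.
19.96% − 25.74% gives a difference of -5.78 percentage points.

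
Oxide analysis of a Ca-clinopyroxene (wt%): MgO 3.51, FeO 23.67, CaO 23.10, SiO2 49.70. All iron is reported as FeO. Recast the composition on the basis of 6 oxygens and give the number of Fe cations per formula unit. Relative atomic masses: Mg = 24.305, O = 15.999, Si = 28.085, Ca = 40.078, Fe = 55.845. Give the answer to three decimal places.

3.51 wt% MgO ÷ 40.304 g/mol = 0.08709 mol, giving 0.08709 Mg and 0.08709 O.
23.67 wt% FeO ÷ 71.844 g/mol = 0.32946 mol, giving 0.32946 Fe and 0.32946 O.
23.10 wt% CaO ÷ 56.077 g/mol = 0.41193 mol, giving 0.41193 Ca and 0.41193 O.
49.70 wt% SiO2 ÷ 60.083 g/mol = 0.82719 mol, giving 0.82719 Si and 1.65438 O.
Oxygen sums to 2.48286; scaling by 6/2.48286 = 2.41657 puts the formula on 6 O.
Fe: 0.32946 × 2.41657 = 0.796 atoms per formula unit.

0.796 Fe apfu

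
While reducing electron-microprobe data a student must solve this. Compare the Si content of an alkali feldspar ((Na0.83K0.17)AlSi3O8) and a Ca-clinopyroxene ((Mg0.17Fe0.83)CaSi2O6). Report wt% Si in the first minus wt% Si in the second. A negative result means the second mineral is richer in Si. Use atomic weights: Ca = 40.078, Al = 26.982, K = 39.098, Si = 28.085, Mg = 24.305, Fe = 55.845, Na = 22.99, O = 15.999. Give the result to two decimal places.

Si in (Na0.83K0.17)AlSi3O8: molar mass 264.957 g/mol; 3×28.085 = 84.255 g → 31.80 wt%.
Si in (Mg0.17Fe0.83)CaSi2O6: molar mass 242.725 g/mol; 2×28.085 = 56.170 g → 23.14 wt%.
Difference = 31.80 − 23.14 = 8.66 percentage points.

8.66 percentage points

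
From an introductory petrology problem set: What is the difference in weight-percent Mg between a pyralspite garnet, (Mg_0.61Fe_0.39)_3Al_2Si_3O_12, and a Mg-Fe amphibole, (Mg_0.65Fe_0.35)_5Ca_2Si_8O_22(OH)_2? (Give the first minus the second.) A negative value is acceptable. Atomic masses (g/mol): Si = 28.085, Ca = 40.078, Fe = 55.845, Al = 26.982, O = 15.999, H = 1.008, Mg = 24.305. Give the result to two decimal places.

First mineral: 44.478 g Mg in 440.024 g formula = 10.11 wt% Mg.
Second mineral: 78.991 g Mg in 867.548 g formula = 9.11 wt% Mg.
10.11% − 9.11% gives a difference of 1.00 percentage points.

1.00 percentage points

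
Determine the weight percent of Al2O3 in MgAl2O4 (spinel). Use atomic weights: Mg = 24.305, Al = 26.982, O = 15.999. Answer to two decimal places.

71.67 wt%

Molar mass of MgAl2O4 = 1·24.305 + 2·26.982 + 4·15.999 = 142.265 g/mol.
Each formula unit contains 2 Al, equivalent to 2/2 = 1.0000 mol Al2O3.
M(Al2O3) = 2×26.982 + 3×15.999 = 101.961 g/mol.
Mass of Al2O3 per formula unit = 1.0000 × 101.961 = 101.961 g.
Al2O3 wt% = 101.961 / 142.265 × 100 = 71.67%.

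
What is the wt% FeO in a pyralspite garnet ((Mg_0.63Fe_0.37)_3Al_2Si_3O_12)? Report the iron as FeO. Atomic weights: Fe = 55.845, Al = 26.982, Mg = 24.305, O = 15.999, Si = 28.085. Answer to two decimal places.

Formula mass = 438.131 g/mol.
1.11 Fe → 1.1100 mol FeO per formula unit; M(FeO) = 71.844, so FeO mass = 79.747 g.
79.747/438.131 × 100 = 18.20 wt%.

18.20 wt%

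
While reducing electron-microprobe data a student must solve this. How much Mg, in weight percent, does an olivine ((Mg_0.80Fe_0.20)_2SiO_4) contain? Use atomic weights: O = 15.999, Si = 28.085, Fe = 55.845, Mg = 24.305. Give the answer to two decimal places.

25.37 weight percent

Molar mass of (Mg_0.80Fe_0.20)_2SiO_4: 1.60×24.305 + 0.40×55.845 + 1×28.085 + 4×15.999 = 153.307 g/mol.
Mass of Mg per formula unit: 1.60 × 24.305 = 38.888 g.
Weight fraction Mg = 38.888 / 153.307 = 0.2537.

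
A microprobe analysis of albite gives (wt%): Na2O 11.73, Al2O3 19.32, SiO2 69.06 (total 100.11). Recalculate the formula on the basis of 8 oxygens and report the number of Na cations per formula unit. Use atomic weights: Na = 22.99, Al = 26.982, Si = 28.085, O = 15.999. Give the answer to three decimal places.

11.73 wt% Na2O ÷ 61.979 g/mol = 0.18926 mol, giving 0.37852 Na and 0.18926 O.
19.32 wt% Al2O3 ÷ 101.961 g/mol = 0.18948 mol, giving 0.37896 Al and 0.56844 O.
69.06 wt% SiO2 ÷ 60.083 g/mol = 1.14941 mol, giving 1.14941 Si and 2.29882 O.
Oxygen sums to 3.05652; scaling by 8/3.05652 = 2.61736 puts the formula on 8 O.
Na: 0.37852 × 2.61736 = 0.991 atoms per formula unit.

0.991 Na apfu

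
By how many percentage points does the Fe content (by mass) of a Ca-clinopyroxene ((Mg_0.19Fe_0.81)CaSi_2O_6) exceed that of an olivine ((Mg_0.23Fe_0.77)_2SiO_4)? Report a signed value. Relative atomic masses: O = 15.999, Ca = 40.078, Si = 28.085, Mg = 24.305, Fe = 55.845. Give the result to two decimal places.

-26.76 percentage points

Fe in (Mg_0.19Fe_0.81)CaSi_2O_6: molar mass 242.094 g/mol; 0.81×55.845 = 45.234 g → 18.68 wt%.
Fe in (Mg_0.23Fe_0.77)_2SiO_4: molar mass 189.263 g/mol; 1.54×55.845 = 86.001 g → 45.44 wt%.
Difference = 18.68 − 45.44 = -26.76 percentage points.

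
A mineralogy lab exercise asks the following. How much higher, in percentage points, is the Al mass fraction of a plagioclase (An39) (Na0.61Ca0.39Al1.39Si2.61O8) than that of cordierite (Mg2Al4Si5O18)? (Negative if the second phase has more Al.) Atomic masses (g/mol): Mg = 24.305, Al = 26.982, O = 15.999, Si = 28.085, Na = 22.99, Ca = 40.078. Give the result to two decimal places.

Al in Na0.61Ca0.39Al1.39Si2.61O8: molar mass 268.453 g/mol; 1.39×26.982 = 37.505 g → 13.97 wt%.
Al in Mg2Al4Si5O18: molar mass 584.945 g/mol; 4×26.982 = 107.928 g → 18.45 wt%.
Difference = 13.97 − 18.45 = -4.48 percentage points.

-4.48 percentage points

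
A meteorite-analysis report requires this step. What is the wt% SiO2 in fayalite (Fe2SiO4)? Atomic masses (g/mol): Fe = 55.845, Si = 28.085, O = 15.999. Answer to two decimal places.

Formula mass = 203.771 g/mol.
1 Si → 1.0000 mol SiO2 per formula unit; M(SiO2) = 60.083, so SiO2 mass = 60.083 g.
60.083/203.771 × 100 = 29.49 wt%.

29.49 wt%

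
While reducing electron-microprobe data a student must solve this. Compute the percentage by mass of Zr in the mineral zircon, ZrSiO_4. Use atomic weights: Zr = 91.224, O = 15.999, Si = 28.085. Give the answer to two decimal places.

49.77 weight percent

M(ZrSiO_4) = 183.305 g/mol.
Zr contributes 1 × 91.224 = 91.224 g per mole.
91.224/183.305 = 0.4977 → 49.77%.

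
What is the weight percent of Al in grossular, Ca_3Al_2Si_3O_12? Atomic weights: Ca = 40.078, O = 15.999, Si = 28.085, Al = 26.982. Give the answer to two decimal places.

Molar mass of Ca_3Al_2Si_3O_12: 3×40.078 + 2×26.982 + 3×28.085 + 12×15.999 = 450.441 g/mol.
Mass of Al per formula unit: 2 × 26.982 = 53.964 g.
Weight fraction Al = 53.964 / 450.441 = 0.1198.

11.98 mass %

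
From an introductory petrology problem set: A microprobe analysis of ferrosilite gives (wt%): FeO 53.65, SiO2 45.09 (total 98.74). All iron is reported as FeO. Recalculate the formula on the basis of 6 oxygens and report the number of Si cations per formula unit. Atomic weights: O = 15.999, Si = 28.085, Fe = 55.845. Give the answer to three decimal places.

53.65 wt% FeO ÷ 71.844 g/mol = 0.74676 mol, giving 0.74676 Fe and 0.74676 O.
45.09 wt% SiO2 ÷ 60.083 g/mol = 0.75046 mol, giving 0.75046 Si and 1.50092 O.
Oxygen sums to 2.24768; scaling by 6/2.24768 = 2.66942 puts the formula on 6 O.
Si: 0.75046 × 2.66942 = 2.003 atoms per formula unit.

2.003 Si apfu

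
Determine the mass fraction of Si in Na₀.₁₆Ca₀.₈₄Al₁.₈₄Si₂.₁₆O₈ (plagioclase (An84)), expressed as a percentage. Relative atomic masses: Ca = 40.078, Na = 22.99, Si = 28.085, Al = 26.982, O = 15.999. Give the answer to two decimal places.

Formula mass = 0.16·22.99 + 0.84·40.078 + 1.84·26.982 + 2.16·28.085 + 8·15.999 = 275.646 g/mol, of which 60.664 g is Si.
So Si makes up 60.664/275.646 = 0.2201 of the mass, i.e. 22.01%.

22.01 wt%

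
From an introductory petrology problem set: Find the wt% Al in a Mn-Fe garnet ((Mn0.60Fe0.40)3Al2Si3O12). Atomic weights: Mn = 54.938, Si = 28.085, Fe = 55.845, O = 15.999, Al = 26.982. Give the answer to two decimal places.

10.88 mass %

Formula mass = 1.80*54.938 + 1.20*55.845 + 2*26.982 + 3*28.085 + 12*15.999 = 496.109 g/mol, of which 53.964 g is Al.
So Al makes up 53.964/496.109 = 0.1088 of the mass, i.e. 10.88%.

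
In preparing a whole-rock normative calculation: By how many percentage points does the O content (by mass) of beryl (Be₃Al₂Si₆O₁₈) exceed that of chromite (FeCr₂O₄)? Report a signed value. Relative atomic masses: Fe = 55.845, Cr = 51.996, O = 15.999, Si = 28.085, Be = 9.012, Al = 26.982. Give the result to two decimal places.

24.99 percentage points

M(Be₃Al₂Si₆O₁₈) = 537.492 g/mol, so wt% O = 287.982/537.492 × 100 = 53.58%.
M(FeCr₂O₄) = 223.833 g/mol, so wt% O = 63.996/223.833 × 100 = 28.59%.
53.58 − 28.59 = 24.99 pp.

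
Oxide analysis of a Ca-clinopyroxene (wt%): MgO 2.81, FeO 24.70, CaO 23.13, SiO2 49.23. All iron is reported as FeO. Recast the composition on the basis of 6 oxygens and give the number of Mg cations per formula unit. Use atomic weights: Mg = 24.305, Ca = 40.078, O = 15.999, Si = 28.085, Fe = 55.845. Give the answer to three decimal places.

0.170 Mg apfu

MgO (M=40.304): mol = 0.06972; Mg = 0.06972, O = 0.06972.
FeO (M=71.844): mol = 0.34380; Fe = 0.34380, O = 0.34380.
CaO (M=56.077): mol = 0.41247; Ca = 0.41247, O = 0.41247.
SiO2 (M=60.083): mol = 0.81937; Si = 0.81937, O = 1.63874.
ΣO = 2.46473; factor = 6/ΣO = 2.43434.
Mg apfu = 0.06972 × 2.43434 = 0.170.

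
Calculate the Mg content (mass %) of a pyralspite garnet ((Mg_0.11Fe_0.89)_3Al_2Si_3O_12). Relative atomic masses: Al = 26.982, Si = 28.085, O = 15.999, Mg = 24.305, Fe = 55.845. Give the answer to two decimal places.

1.65 mass %

M((Mg_0.11Fe_0.89)_3Al_2Si_3O_12) = 487.334 g/mol.
Mg contributes 0.33 × 24.305 = 8.021 g per mole.
8.021/487.334 = 0.0165 → 1.65%.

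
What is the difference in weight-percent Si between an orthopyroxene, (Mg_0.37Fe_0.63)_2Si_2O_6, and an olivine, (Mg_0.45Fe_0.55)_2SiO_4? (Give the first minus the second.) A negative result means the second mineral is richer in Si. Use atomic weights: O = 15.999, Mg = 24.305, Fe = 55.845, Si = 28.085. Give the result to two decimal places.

7.34 percentage points

Si in (Mg_0.37Fe_0.63)_2Si_2O_6: molar mass 240.514 g/mol; 2×28.085 = 56.170 g → 23.35 wt%.
Si in (Mg_0.45Fe_0.55)_2SiO_4: molar mass 175.385 g/mol; 1×28.085 = 28.085 g → 16.01 wt%.
Difference = 23.35 − 16.01 = 7.34 percentage points.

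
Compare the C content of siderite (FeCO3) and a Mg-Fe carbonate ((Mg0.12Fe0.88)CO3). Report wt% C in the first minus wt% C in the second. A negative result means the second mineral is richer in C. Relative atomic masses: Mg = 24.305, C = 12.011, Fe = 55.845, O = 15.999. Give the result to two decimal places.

C in FeCO3: molar mass 115.853 g/mol; 1×12.011 = 12.011 g → 10.37 wt%.
C in (Mg0.12Fe0.88)CO3: molar mass 112.068 g/mol; 1×12.011 = 12.011 g → 10.72 wt%.
Difference = 10.37 − 10.72 = -0.35 percentage points.

-0.35 percentage points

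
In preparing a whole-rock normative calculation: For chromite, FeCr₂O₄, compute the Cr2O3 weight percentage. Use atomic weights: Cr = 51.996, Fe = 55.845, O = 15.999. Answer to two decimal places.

M(FeCr₂O₄) = 223.833 g/mol; M(Cr2O3) = 151.989 g/mol.
Moles Cr2O3 per formula unit = 2 Cr ÷ 2 = 1.0000.
Cr2O3 fraction = (1.0000 × 151.989) / 223.833 = 151.989/223.833 = 0.6790.

67.90 wt%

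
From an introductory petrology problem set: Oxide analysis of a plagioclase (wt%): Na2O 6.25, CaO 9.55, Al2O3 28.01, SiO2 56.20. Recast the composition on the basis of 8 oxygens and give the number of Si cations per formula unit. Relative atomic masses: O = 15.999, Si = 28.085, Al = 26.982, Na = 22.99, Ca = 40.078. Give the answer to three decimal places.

Na2O (M=61.979): mol = 0.10084; Na = 0.20168, O = 0.10084.
CaO (M=56.077): mol = 0.17030; Ca = 0.17030, O = 0.17030.
Al2O3 (M=101.961): mol = 0.27471; Al = 0.54942, O = 0.82413.
SiO2 (M=60.083): mol = 0.93537; Si = 0.93537, O = 1.87074.
ΣO = 2.96601; factor = 8/ΣO = 2.69723.
Si apfu = 0.93537 × 2.69723 = 2.523.

2.523 Si apfu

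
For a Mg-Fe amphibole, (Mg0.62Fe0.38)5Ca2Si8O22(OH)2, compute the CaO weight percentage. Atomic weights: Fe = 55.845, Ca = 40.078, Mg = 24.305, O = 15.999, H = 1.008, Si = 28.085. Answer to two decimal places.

12.86 wt%

Molar mass of (Mg0.62Fe0.38)5Ca2Si8O22(OH)2 = 3.10×24.305 + 1.90×55.845 + 2×40.078 + 8×28.085 + 24×15.999 + 2×1.008 = 872.279 g/mol.
Each formula unit contains 2 Ca, equivalent to 2/1 = 2.0000 mol CaO.
M(CaO) = 1×40.078 + 1×15.999 = 56.077 g/mol.
Mass of CaO per formula unit = 2.0000 × 56.077 = 112.154 g.
CaO wt% = 112.154 / 872.279 × 100 = 12.86%.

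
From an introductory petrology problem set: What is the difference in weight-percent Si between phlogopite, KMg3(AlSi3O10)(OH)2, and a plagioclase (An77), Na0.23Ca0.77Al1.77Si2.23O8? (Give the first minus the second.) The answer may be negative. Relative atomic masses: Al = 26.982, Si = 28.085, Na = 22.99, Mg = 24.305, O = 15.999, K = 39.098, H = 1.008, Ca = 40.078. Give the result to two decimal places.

Si in KMg3(AlSi3O10)(OH)2: molar mass 417.254 g/mol; 3×28.085 = 84.255 g → 20.19 wt%.
Si in Na0.23Ca0.77Al1.77Si2.23O8: molar mass 274.527 g/mol; 2.23×28.085 = 62.630 g → 22.81 wt%.
Difference = 20.19 − 22.81 = -2.62 percentage points.

-2.62 percentage points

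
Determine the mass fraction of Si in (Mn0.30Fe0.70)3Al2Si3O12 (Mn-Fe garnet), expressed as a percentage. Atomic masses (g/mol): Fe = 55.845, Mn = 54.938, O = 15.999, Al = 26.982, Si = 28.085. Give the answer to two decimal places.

Molar mass of (Mn0.30Fe0.70)3Al2Si3O12: 0.90*54.938 + 2.10*55.845 + 2*26.982 + 3*28.085 + 12*15.999 = 496.926 g/mol.
Mass of Si per formula unit: 3 × 28.085 = 84.255 g.
Weight fraction Si = 84.255 / 496.926 = 0.1696.

16.96 weight percent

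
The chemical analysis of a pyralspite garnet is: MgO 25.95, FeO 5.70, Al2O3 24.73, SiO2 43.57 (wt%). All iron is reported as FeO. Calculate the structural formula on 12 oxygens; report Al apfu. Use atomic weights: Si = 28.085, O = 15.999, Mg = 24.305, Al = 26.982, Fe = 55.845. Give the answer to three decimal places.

MgO: 25.95/40.304 = 0.64386 mol → 0.64386 mol Mg, 0.64386 mol O.
FeO: 5.70/71.844 = 0.07934 mol → 0.07934 mol Fe, 0.07934 mol O.
Al2O3: 24.73/101.961 = 0.24254 mol → 0.48508 mol Al, 0.72762 mol O.
SiO2: 43.57/60.083 = 0.72516 mol → 0.72516 mol Si, 1.45032 mol O.
Total oxygen = 2.90114 mol. Normalization factor = 12/2.90114 = 4.13631.
Al per 12 O = 0.48508 × 4.13631 = 2.006.

2.006 Al apfu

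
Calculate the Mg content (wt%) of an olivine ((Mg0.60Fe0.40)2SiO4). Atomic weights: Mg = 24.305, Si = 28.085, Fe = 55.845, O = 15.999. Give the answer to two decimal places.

17.58 wt%

Formula mass = 1.20×24.305 + 0.80×55.845 + 1×28.085 + 4×15.999 = 165.923 g/mol, of which 29.166 g is Mg.
So Mg makes up 29.166/165.923 = 0.1758 of the mass, i.e. 17.58%.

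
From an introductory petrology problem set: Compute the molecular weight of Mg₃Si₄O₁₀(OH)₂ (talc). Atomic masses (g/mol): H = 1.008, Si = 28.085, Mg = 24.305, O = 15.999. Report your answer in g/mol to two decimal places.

M = 3·24.305 + 4·28.085 + 12·15.999 + 2·1.008

379.26 g/mol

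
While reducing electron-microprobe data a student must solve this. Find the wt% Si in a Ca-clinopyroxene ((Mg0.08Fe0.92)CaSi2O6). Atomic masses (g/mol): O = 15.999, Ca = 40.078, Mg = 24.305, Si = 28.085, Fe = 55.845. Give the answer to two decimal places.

Formula mass = 0.08*24.305 + 0.92*55.845 + 1*40.078 + 2*28.085 + 6*15.999 = 245.564 g/mol, of which 56.170 g is Si.
So Si makes up 56.170/245.564 = 0.2287 of the mass, i.e. 22.87%.

22.87 wt%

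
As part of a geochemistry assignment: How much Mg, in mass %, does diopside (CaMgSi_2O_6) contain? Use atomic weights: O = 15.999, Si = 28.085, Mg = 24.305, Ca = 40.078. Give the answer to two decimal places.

11.22 mass %

M(CaMgSi_2O_6) = 216.547 g/mol.
Mg contributes 1 × 24.305 = 24.305 g per mole.
24.305/216.547 = 0.1122 → 11.22%.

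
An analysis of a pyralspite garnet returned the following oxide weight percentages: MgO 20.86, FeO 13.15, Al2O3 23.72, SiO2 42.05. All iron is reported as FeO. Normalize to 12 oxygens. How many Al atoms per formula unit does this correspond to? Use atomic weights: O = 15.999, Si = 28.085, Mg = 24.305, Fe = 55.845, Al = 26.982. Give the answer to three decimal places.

1.995 Al apfu

20.86 wt% MgO ÷ 40.304 g/mol = 0.51757 mol, giving 0.51757 Mg and 0.51757 O.
13.15 wt% FeO ÷ 71.844 g/mol = 0.18304 mol, giving 0.18304 Fe and 0.18304 O.
23.72 wt% Al2O3 ÷ 101.961 g/mol = 0.23264 mol, giving 0.46528 Al and 0.69792 O.
42.05 wt% SiO2 ÷ 60.083 g/mol = 0.69987 mol, giving 0.69987 Si and 1.39974 O.
Oxygen sums to 2.79827; scaling by 12/2.79827 = 4.28836 puts the formula on 12 O.
Al: 0.46528 × 4.28836 = 1.995 atoms per formula unit.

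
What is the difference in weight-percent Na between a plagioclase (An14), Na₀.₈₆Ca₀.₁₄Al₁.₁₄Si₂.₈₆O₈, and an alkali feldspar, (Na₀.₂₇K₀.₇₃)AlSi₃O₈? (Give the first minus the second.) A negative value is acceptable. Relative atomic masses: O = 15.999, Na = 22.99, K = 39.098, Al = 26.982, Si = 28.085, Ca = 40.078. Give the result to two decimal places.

5.21 percentage points

First mineral: 19.771 g Na in 264.457 g formula = 7.48 wt% Na.
Second mineral: 6.207 g Na in 273.978 g formula = 2.27 wt% Na.
7.48% − 2.27% gives a difference of 5.21 percentage points.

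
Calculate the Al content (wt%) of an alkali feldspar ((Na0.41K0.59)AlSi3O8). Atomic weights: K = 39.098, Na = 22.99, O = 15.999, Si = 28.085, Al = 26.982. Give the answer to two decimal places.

9.93 wt%

Molar mass of (Na0.41K0.59)AlSi3O8: 0.41*22.99 + 0.59*39.098 + 1*26.982 + 3*28.085 + 8*15.999 = 271.723 g/mol.
Mass of Al per formula unit: 1 × 26.982 = 26.982 g.
Weight fraction Al = 26.982 / 271.723 = 0.0993.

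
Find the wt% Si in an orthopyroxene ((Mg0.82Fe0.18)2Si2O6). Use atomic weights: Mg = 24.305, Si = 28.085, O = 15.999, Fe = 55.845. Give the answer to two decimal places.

26.48 mass %

M((Mg0.82Fe0.18)2Si2O6) = 212.128 g/mol.
Si contributes 2 × 28.085 = 56.170 g per mole.
56.170/212.128 = 0.2648 → 26.48%.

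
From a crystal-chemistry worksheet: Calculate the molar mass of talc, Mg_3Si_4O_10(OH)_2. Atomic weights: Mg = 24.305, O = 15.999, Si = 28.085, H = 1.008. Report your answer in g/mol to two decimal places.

379.26 g/mol

The formula mass is the sum 3·24.305 + 4·28.085 + 12·15.999 + 2·1.008.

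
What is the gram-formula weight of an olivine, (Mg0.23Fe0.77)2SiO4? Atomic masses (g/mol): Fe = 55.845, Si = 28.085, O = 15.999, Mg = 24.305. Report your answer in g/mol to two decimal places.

The formula mass is the sum 0.46*24.305 + 1.54*55.845 + 1*28.085 + 4*15.999.

189.26 g/mol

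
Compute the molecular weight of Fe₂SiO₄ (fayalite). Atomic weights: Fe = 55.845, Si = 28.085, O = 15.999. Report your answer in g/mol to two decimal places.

203.77 g/mol

Fe: 2 × 55.845 = 111.6900
Si: 1 × 28.085 = 28.0850
O: 4 × 15.999 = 63.9960
Summing the contributions gives the formula mass.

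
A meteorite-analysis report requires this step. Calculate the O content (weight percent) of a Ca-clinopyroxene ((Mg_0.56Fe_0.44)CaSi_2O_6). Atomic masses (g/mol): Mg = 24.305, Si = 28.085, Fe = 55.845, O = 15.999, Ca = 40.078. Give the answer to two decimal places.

M((Mg_0.56Fe_0.44)CaSi_2O_6) = 230.425 g/mol.
O contributes 6 × 15.999 = 95.994 g per mole.
95.994/230.425 = 0.4166 → 41.66%.

41.66 weight percent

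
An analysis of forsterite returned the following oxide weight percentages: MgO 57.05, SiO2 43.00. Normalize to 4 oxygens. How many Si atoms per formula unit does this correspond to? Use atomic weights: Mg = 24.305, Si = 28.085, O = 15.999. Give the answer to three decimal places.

1.006 Si apfu

MgO: 57.05/40.304 = 1.41549 mol → 1.41549 mol Mg, 1.41549 mol O.
SiO2: 43.00/60.083 = 0.71568 mol → 0.71568 mol Si, 1.43136 mol O.
Total oxygen = 2.84685 mol. Normalization factor = 4/2.84685 = 1.40506.
Si per 4 O = 0.71568 × 1.40506 = 1.006.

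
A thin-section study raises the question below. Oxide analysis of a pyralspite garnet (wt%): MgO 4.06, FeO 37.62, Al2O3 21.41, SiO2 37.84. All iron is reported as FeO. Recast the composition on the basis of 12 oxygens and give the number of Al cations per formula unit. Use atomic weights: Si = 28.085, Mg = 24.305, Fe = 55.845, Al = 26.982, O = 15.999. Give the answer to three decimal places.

2.005 Al apfu

MgO (M=40.304): mol = 0.10073; Mg = 0.10073, O = 0.10073.
FeO (M=71.844): mol = 0.52363; Fe = 0.52363, O = 0.52363.
Al2O3 (M=101.961): mol = 0.20998; Al = 0.41996, O = 0.62994.
SiO2 (M=60.083): mol = 0.62980; Si = 0.62980, O = 1.25960.
ΣO = 2.51390; factor = 12/ΣO = 4.77346.
Al apfu = 0.41996 × 4.77346 = 2.005.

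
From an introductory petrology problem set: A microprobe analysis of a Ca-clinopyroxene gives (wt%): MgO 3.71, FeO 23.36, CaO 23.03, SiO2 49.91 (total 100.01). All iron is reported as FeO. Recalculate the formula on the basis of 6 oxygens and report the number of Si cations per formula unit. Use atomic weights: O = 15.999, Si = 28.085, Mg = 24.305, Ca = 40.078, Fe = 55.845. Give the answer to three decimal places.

MgO: 3.71/40.304 = 0.09205 mol → 0.09205 mol Mg, 0.09205 mol O.
FeO: 23.36/71.844 = 0.32515 mol → 0.32515 mol Fe, 0.32515 mol O.
CaO: 23.03/56.077 = 0.41069 mol → 0.41069 mol Ca, 0.41069 mol O.
SiO2: 49.91/60.083 = 0.83068 mol → 0.83068 mol Si, 1.66136 mol O.
Total oxygen = 2.48925 mol. Normalization factor = 6/2.48925 = 2.41036.
Si per 6 O = 0.83068 × 2.41036 = 2.002.

2.002 Si apfu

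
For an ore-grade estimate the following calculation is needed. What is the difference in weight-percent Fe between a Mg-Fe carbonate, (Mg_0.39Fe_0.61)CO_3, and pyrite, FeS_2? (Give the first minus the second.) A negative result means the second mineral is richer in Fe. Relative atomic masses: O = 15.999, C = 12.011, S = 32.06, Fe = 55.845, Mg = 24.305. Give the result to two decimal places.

First mineral: 34.065 g Fe in 103.552 g formula = 32.90 wt% Fe.
Second mineral: 55.845 g Fe in 119.965 g formula = 46.55 wt% Fe.
32.90% − 46.55% gives a difference of -13.65 percentage points.

-13.65 percentage points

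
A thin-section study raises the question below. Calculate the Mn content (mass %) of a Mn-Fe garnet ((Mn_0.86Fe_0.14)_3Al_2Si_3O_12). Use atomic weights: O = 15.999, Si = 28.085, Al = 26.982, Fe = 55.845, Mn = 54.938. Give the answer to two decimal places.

Formula mass = 2.58×54.938 + 0.42×55.845 + 2×26.982 + 3×28.085 + 12×15.999 = 495.402 g/mol, of which 141.740 g is Mn.
So Mn makes up 141.740/495.402 = 0.2861 of the mass, i.e. 28.61%.

28.61 mass %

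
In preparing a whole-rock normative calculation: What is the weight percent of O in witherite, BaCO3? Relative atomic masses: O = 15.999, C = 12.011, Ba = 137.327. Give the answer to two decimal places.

24.32 mass %

Formula mass = 1·137.327 + 1·12.011 + 3·15.999 = 197.335 g/mol, of which 47.997 g is O.
So O makes up 47.997/197.335 = 0.2432 of the mass, i.e. 24.32%.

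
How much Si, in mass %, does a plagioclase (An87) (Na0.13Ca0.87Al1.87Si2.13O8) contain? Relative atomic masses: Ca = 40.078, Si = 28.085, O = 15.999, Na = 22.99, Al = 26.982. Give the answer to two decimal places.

21.66 mass %

Molar mass of Na0.13Ca0.87Al1.87Si2.13O8: 0.13×22.99 + 0.87×40.078 + 1.87×26.982 + 2.13×28.085 + 8×15.999 = 276.126 g/mol.
Mass of Si per formula unit: 2.13 × 28.085 = 59.821 g.
Weight fraction Si = 59.821 / 276.126 = 0.2166.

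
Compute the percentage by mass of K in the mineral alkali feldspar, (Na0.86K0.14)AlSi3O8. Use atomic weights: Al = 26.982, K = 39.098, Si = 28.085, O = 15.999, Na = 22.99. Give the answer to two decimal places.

2.07 mass %

M((Na0.86K0.14)AlSi3O8) = 264.474 g/mol.
K contributes 0.14 × 39.098 = 5.474 g per mole.
5.474/264.474 = 0.0207 → 2.07%.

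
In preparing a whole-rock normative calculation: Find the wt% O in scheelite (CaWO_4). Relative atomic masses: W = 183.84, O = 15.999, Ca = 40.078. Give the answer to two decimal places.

M(CaWO_4) = 287.914 g/mol.
O contributes 4 × 15.999 = 63.996 g per mole.
63.996/287.914 = 0.2223 → 22.23%.

22.23 wt%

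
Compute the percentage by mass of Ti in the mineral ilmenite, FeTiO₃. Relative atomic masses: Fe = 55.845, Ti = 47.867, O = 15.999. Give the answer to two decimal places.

31.55 mass %

Formula mass = 1·55.845 + 1·47.867 + 3·15.999 = 151.709 g/mol, of which 47.867 g is Ti.
So Ti makes up 47.867/151.709 = 0.3155 of the mass, i.e. 31.55%.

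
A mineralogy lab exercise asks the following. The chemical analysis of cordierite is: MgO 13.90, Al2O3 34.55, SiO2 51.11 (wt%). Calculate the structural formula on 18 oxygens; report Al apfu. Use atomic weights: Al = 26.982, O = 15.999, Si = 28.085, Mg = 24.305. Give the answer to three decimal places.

3.983 Al apfu

MgO: 13.90/40.304 = 0.34488 mol → 0.34488 mol Mg, 0.34488 mol O.
Al2O3: 34.55/101.961 = 0.33886 mol → 0.67772 mol Al, 1.01658 mol O.
SiO2: 51.11/60.083 = 0.85066 mol → 0.85066 mol Si, 1.70132 mol O.
Total oxygen = 3.06278 mol. Normalization factor = 18/3.06278 = 5.87701.
Al per 18 O = 0.67772 × 5.87701 = 3.983.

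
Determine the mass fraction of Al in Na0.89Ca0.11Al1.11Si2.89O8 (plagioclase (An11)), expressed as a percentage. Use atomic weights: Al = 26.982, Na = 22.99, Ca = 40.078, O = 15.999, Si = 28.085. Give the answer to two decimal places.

M(Na0.89Ca0.11Al1.11Si2.89O8) = 263.977 g/mol.
Al contributes 1.11 × 26.982 = 29.950 g per mole.
29.950/263.977 = 0.1135 → 11.35%.

11.35 wt%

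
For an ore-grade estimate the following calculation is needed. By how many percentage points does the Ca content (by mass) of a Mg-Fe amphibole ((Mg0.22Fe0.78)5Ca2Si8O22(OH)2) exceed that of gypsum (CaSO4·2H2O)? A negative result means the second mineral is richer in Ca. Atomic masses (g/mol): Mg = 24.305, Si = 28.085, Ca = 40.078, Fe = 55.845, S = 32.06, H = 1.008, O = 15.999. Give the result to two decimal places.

-14.71 percentage points

Ca in (Mg0.22Fe0.78)5Ca2Si8O22(OH)2: molar mass 935.359 g/mol; 2×40.078 = 80.156 g → 8.57 wt%.
Ca in CaSO4·2H2O: molar mass 172.164 g/mol; 1×40.078 = 40.078 g → 23.28 wt%.
Difference = 8.57 − 23.28 = -14.71 percentage points.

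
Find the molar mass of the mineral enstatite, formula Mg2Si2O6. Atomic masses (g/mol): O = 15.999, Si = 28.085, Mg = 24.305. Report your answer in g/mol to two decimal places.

The formula mass is the sum 2*24.305 + 2*28.085 + 6*15.999.

200.77 g/mol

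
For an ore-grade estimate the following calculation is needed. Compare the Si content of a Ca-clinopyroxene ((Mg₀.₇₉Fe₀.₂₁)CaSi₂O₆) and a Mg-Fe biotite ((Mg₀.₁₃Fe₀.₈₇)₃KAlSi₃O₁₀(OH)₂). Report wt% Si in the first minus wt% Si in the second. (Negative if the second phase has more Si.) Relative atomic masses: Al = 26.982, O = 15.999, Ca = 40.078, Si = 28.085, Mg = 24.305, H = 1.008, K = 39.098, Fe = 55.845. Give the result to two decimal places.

8.30 percentage points

M((Mg₀.₇₉Fe₀.₂₁)CaSi₂O₆) = 223.170 g/mol, so wt% Si = 56.170/223.170 × 100 = 25.17%.
M((Mg₀.₁₃Fe₀.₈₇)₃KAlSi₃O₁₀(OH)₂) = 499.573 g/mol, so wt% Si = 84.255/499.573 × 100 = 16.87%.
25.17 − 16.87 = 8.30 pp.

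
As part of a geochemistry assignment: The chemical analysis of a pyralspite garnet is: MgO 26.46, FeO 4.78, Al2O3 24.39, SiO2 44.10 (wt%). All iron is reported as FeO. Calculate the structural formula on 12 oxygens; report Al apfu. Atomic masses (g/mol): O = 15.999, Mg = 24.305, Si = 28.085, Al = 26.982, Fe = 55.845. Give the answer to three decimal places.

26.46 wt% MgO ÷ 40.304 g/mol = 0.65651 mol, giving 0.65651 Mg and 0.65651 O.
4.78 wt% FeO ÷ 71.844 g/mol = 0.06653 mol, giving 0.06653 Fe and 0.06653 O.
24.39 wt% Al2O3 ÷ 101.961 g/mol = 0.23921 mol, giving 0.47842 Al and 0.71763 O.
44.10 wt% SiO2 ÷ 60.083 g/mol = 0.73398 mol, giving 0.73398 Si and 1.46796 O.
Oxygen sums to 2.90863; scaling by 12/2.90863 = 4.12565 puts the formula on 12 O.
Al: 0.47842 × 4.12565 = 1.974 atoms per formula unit.

1.974 Al apfu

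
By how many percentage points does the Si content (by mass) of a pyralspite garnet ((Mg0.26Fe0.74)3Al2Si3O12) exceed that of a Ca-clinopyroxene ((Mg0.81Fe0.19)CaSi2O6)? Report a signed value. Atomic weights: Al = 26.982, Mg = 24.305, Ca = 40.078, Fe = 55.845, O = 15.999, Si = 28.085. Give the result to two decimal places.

Si in (Mg0.26Fe0.74)3Al2Si3O12: molar mass 473.141 g/mol; 3×28.085 = 84.255 g → 17.81 wt%.
Si in (Mg0.81Fe0.19)CaSi2O6: molar mass 222.540 g/mol; 2×28.085 = 56.170 g → 25.24 wt%.
Difference = 17.81 − 25.24 = -7.43 percentage points.

-7.43 percentage points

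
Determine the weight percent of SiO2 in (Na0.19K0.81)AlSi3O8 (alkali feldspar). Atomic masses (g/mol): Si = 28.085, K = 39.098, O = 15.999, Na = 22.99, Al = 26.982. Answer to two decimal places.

Molar mass of (Na0.19K0.81)AlSi3O8 = 0.19·22.99 + 0.81·39.098 + 1·26.982 + 3·28.085 + 8·15.999 = 275.266 g/mol.
Each formula unit contains 3 Si, equivalent to 3/1 = 3.0000 mol SiO2.
M(SiO2) = 1×28.085 + 2×15.999 = 60.083 g/mol.
Mass of SiO2 per formula unit = 3.0000 × 60.083 = 180.249 g.
SiO2 wt% = 180.249 / 275.266 × 100 = 65.48%.

65.48 wt%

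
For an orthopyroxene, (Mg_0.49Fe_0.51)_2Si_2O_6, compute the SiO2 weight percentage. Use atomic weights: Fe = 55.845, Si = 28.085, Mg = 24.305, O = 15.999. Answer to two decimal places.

Formula mass = 232.945 g/mol.
2 Si → 2.0000 mol SiO2 per formula unit; M(SiO2) = 60.083, so SiO2 mass = 120.166 g.
120.166/232.945 × 100 = 51.59 wt%.

51.59 wt%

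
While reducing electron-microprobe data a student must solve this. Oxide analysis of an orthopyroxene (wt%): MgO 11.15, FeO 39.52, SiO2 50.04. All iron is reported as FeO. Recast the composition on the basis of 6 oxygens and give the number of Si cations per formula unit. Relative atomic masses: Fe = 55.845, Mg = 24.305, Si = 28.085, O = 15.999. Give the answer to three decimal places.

2.005 Si apfu

11.15 wt% MgO ÷ 40.304 g/mol = 0.27665 mol, giving 0.27665 Mg and 0.27665 O.
39.52 wt% FeO ÷ 71.844 g/mol = 0.55008 mol, giving 0.55008 Fe and 0.55008 O.
50.04 wt% SiO2 ÷ 60.083 g/mol = 0.83285 mol, giving 0.83285 Si and 1.66570 O.
Oxygen sums to 2.49243; scaling by 6/2.49243 = 2.40729 puts the formula on 6 O.
Si: 0.83285 × 2.40729 = 2.005 atoms per formula unit.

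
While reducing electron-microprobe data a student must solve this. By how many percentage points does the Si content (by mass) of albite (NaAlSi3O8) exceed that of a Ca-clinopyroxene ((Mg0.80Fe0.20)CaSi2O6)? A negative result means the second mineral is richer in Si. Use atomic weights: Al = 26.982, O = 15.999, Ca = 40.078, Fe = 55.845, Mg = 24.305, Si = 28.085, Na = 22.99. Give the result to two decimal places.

6.93 percentage points

M(NaAlSi3O8) = 262.219 g/mol, so wt% Si = 84.255/262.219 × 100 = 32.13%.
M((Mg0.80Fe0.20)CaSi2O6) = 222.855 g/mol, so wt% Si = 56.170/222.855 × 100 = 25.20%.
32.13 − 25.20 = 6.93 pp.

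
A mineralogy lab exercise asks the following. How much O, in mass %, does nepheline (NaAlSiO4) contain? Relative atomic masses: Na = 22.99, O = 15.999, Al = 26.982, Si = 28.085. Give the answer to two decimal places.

Formula mass = 1×22.99 + 1×26.982 + 1×28.085 + 4×15.999 = 142.053 g/mol, of which 63.996 g is O.
So O makes up 63.996/142.053 = 0.4505 of the mass, i.e. 45.05%.

45.05 mass %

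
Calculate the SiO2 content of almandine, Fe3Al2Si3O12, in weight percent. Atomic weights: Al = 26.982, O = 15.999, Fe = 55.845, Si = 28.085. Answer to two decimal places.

Molar mass of Fe3Al2Si3O12 = 3×55.845 + 2×26.982 + 3×28.085 + 12×15.999 = 497.742 g/mol.
Each formula unit contains 3 Si, equivalent to 3/1 = 3.0000 mol SiO2.
M(SiO2) = 1×28.085 + 2×15.999 = 60.083 g/mol.
Mass of SiO2 per formula unit = 3.0000 × 60.083 = 180.249 g.
SiO2 wt% = 180.249 / 497.742 × 100 = 36.21%.

36.21 wt%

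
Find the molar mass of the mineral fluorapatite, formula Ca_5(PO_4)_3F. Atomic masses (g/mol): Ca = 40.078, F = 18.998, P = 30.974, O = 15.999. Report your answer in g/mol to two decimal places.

504.30 g/mol

Ca: 5 × 40.078 = 200.3900
P: 3 × 30.974 = 92.9220
O: 12 × 15.999 = 191.9880
F: 1 × 18.998 = 18.9980
Summing the contributions gives the formula mass.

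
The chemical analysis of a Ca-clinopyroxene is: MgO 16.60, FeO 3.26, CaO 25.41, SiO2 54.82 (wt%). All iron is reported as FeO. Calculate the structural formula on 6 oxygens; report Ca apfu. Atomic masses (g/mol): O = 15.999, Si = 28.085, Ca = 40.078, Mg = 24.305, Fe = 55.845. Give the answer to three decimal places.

0.994 Ca apfu

16.60 wt% MgO ÷ 40.304 g/mol = 0.41187 mol, giving 0.41187 Mg and 0.41187 O.
3.26 wt% FeO ÷ 71.844 g/mol = 0.04538 mol, giving 0.04538 Fe and 0.04538 O.
25.41 wt% CaO ÷ 56.077 g/mol = 0.45313 mol, giving 0.45313 Ca and 0.45313 O.
54.82 wt% SiO2 ÷ 60.083 g/mol = 0.91240 mol, giving 0.91240 Si and 1.82480 O.
Oxygen sums to 2.73518; scaling by 6/2.73518 = 2.19364 puts the formula on 6 O.
Ca: 0.45313 × 2.19364 = 0.994 atoms per formula unit.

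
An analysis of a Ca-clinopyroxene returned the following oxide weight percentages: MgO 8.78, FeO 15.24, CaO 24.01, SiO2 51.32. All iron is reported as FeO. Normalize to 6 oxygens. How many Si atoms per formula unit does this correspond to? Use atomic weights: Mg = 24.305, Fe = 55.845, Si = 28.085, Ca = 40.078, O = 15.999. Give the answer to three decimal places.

1.997 Si apfu

MgO (M=40.304): mol = 0.21784; Mg = 0.21784, O = 0.21784.
FeO (M=71.844): mol = 0.21213; Fe = 0.21213, O = 0.21213.
CaO (M=56.077): mol = 0.42816; Ca = 0.42816, O = 0.42816.
SiO2 (M=60.083): mol = 0.85415; Si = 0.85415, O = 1.70830.
ΣO = 2.56643; factor = 6/ΣO = 2.33788.
Si apfu = 0.85415 × 2.33788 = 1.997.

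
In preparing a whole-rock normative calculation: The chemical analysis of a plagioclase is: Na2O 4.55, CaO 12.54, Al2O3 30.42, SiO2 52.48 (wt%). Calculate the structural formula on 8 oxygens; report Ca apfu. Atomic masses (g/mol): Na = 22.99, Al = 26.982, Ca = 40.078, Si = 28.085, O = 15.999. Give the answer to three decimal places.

Na2O: 4.55/61.979 = 0.07341 mol → 0.14682 mol Na, 0.07341 mol O.
CaO: 12.54/56.077 = 0.22362 mol → 0.22362 mol Ca, 0.22362 mol O.
Al2O3: 30.42/101.961 = 0.29835 mol → 0.59670 mol Al, 0.89505 mol O.
SiO2: 52.48/60.083 = 0.87346 mol → 0.87346 mol Si, 1.74692 mol O.
Total oxygen = 2.93900 mol. Normalization factor = 8/2.93900 = 2.72201.
Ca per 8 O = 0.22362 × 2.72201 = 0.609.

0.609 Ca apfu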